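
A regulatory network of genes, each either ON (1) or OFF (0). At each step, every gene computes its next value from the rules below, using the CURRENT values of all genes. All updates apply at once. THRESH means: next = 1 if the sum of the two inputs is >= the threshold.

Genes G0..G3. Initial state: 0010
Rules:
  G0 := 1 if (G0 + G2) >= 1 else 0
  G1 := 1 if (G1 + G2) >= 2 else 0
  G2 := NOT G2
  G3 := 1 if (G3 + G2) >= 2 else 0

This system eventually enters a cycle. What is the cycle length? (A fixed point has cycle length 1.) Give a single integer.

Step 0: 0010
Step 1: G0=(0+1>=1)=1 G1=(0+1>=2)=0 G2=NOT G2=NOT 1=0 G3=(0+1>=2)=0 -> 1000
Step 2: G0=(1+0>=1)=1 G1=(0+0>=2)=0 G2=NOT G2=NOT 0=1 G3=(0+0>=2)=0 -> 1010
Step 3: G0=(1+1>=1)=1 G1=(0+1>=2)=0 G2=NOT G2=NOT 1=0 G3=(0+1>=2)=0 -> 1000
State from step 3 equals state from step 1 -> cycle length 2

Answer: 2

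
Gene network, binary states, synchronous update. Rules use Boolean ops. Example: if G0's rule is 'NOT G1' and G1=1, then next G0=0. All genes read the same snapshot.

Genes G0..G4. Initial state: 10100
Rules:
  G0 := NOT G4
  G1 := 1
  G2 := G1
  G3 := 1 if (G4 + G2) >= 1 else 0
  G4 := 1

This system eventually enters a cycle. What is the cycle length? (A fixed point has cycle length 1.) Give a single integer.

Answer: 1

Derivation:
Step 0: 10100
Step 1: G0=NOT G4=NOT 0=1 G1=1(const) G2=G1=0 G3=(0+1>=1)=1 G4=1(const) -> 11011
Step 2: G0=NOT G4=NOT 1=0 G1=1(const) G2=G1=1 G3=(1+0>=1)=1 G4=1(const) -> 01111
Step 3: G0=NOT G4=NOT 1=0 G1=1(const) G2=G1=1 G3=(1+1>=1)=1 G4=1(const) -> 01111
State from step 3 equals state from step 2 -> cycle length 1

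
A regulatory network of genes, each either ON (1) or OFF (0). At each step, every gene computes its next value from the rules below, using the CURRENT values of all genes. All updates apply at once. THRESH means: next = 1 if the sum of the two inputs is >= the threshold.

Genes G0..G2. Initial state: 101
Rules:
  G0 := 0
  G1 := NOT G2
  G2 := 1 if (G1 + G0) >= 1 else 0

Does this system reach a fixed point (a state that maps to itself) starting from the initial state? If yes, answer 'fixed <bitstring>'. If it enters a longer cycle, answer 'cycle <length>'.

Answer: cycle 4

Derivation:
Step 0: 101
Step 1: G0=0(const) G1=NOT G2=NOT 1=0 G2=(0+1>=1)=1 -> 001
Step 2: G0=0(const) G1=NOT G2=NOT 1=0 G2=(0+0>=1)=0 -> 000
Step 3: G0=0(const) G1=NOT G2=NOT 0=1 G2=(0+0>=1)=0 -> 010
Step 4: G0=0(const) G1=NOT G2=NOT 0=1 G2=(1+0>=1)=1 -> 011
Step 5: G0=0(const) G1=NOT G2=NOT 1=0 G2=(1+0>=1)=1 -> 001
Cycle of length 4 starting at step 1 -> no fixed point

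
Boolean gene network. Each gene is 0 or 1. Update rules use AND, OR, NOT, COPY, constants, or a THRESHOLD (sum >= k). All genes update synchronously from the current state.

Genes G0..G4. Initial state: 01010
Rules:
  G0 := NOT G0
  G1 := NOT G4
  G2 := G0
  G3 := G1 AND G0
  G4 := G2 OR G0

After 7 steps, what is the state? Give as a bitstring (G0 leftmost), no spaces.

Step 1: G0=NOT G0=NOT 0=1 G1=NOT G4=NOT 0=1 G2=G0=0 G3=G1&G0=1&0=0 G4=G2|G0=0|0=0 -> 11000
Step 2: G0=NOT G0=NOT 1=0 G1=NOT G4=NOT 0=1 G2=G0=1 G3=G1&G0=1&1=1 G4=G2|G0=0|1=1 -> 01111
Step 3: G0=NOT G0=NOT 0=1 G1=NOT G4=NOT 1=0 G2=G0=0 G3=G1&G0=1&0=0 G4=G2|G0=1|0=1 -> 10001
Step 4: G0=NOT G0=NOT 1=0 G1=NOT G4=NOT 1=0 G2=G0=1 G3=G1&G0=0&1=0 G4=G2|G0=0|1=1 -> 00101
Step 5: G0=NOT G0=NOT 0=1 G1=NOT G4=NOT 1=0 G2=G0=0 G3=G1&G0=0&0=0 G4=G2|G0=1|0=1 -> 10001
Step 6: G0=NOT G0=NOT 1=0 G1=NOT G4=NOT 1=0 G2=G0=1 G3=G1&G0=0&1=0 G4=G2|G0=0|1=1 -> 00101
Step 7: G0=NOT G0=NOT 0=1 G1=NOT G4=NOT 1=0 G2=G0=0 G3=G1&G0=0&0=0 G4=G2|G0=1|0=1 -> 10001

10001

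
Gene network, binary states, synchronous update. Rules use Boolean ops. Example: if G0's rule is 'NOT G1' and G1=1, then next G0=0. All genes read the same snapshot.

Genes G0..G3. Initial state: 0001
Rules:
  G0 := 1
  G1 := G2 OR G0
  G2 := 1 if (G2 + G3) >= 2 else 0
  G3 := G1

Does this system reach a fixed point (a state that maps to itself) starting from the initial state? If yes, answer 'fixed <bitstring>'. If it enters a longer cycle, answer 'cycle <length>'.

Answer: fixed 1101

Derivation:
Step 0: 0001
Step 1: G0=1(const) G1=G2|G0=0|0=0 G2=(0+1>=2)=0 G3=G1=0 -> 1000
Step 2: G0=1(const) G1=G2|G0=0|1=1 G2=(0+0>=2)=0 G3=G1=0 -> 1100
Step 3: G0=1(const) G1=G2|G0=0|1=1 G2=(0+0>=2)=0 G3=G1=1 -> 1101
Step 4: G0=1(const) G1=G2|G0=0|1=1 G2=(0+1>=2)=0 G3=G1=1 -> 1101
Fixed point reached at step 3: 1101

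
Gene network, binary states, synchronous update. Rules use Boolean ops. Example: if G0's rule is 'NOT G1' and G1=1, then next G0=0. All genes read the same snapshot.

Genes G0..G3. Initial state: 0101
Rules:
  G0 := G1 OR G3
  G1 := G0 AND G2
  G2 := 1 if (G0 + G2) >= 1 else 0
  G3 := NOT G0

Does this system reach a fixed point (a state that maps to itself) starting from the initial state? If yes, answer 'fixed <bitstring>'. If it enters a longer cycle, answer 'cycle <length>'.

Step 0: 0101
Step 1: G0=G1|G3=1|1=1 G1=G0&G2=0&0=0 G2=(0+0>=1)=0 G3=NOT G0=NOT 0=1 -> 1001
Step 2: G0=G1|G3=0|1=1 G1=G0&G2=1&0=0 G2=(1+0>=1)=1 G3=NOT G0=NOT 1=0 -> 1010
Step 3: G0=G1|G3=0|0=0 G1=G0&G2=1&1=1 G2=(1+1>=1)=1 G3=NOT G0=NOT 1=0 -> 0110
Step 4: G0=G1|G3=1|0=1 G1=G0&G2=0&1=0 G2=(0+1>=1)=1 G3=NOT G0=NOT 0=1 -> 1011
Step 5: G0=G1|G3=0|1=1 G1=G0&G2=1&1=1 G2=(1+1>=1)=1 G3=NOT G0=NOT 1=0 -> 1110
Step 6: G0=G1|G3=1|0=1 G1=G0&G2=1&1=1 G2=(1+1>=1)=1 G3=NOT G0=NOT 1=0 -> 1110
Fixed point reached at step 5: 1110

Answer: fixed 1110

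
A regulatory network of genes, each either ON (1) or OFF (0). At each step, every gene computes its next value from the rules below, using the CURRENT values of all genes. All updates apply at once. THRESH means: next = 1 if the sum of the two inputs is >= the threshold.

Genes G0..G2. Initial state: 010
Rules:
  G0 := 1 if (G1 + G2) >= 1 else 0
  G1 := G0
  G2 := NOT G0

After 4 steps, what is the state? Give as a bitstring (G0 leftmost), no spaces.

Step 1: G0=(1+0>=1)=1 G1=G0=0 G2=NOT G0=NOT 0=1 -> 101
Step 2: G0=(0+1>=1)=1 G1=G0=1 G2=NOT G0=NOT 1=0 -> 110
Step 3: G0=(1+0>=1)=1 G1=G0=1 G2=NOT G0=NOT 1=0 -> 110
Step 4: G0=(1+0>=1)=1 G1=G0=1 G2=NOT G0=NOT 1=0 -> 110

110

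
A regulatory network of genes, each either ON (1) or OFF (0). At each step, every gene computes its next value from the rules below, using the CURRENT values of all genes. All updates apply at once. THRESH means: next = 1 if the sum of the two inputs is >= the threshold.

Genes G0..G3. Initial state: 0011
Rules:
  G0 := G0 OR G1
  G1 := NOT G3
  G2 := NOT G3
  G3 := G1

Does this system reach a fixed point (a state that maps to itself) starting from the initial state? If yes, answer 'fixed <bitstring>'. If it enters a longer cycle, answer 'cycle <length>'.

Answer: cycle 4

Derivation:
Step 0: 0011
Step 1: G0=G0|G1=0|0=0 G1=NOT G3=NOT 1=0 G2=NOT G3=NOT 1=0 G3=G1=0 -> 0000
Step 2: G0=G0|G1=0|0=0 G1=NOT G3=NOT 0=1 G2=NOT G3=NOT 0=1 G3=G1=0 -> 0110
Step 3: G0=G0|G1=0|1=1 G1=NOT G3=NOT 0=1 G2=NOT G3=NOT 0=1 G3=G1=1 -> 1111
Step 4: G0=G0|G1=1|1=1 G1=NOT G3=NOT 1=0 G2=NOT G3=NOT 1=0 G3=G1=1 -> 1001
Step 5: G0=G0|G1=1|0=1 G1=NOT G3=NOT 1=0 G2=NOT G3=NOT 1=0 G3=G1=0 -> 1000
Step 6: G0=G0|G1=1|0=1 G1=NOT G3=NOT 0=1 G2=NOT G3=NOT 0=1 G3=G1=0 -> 1110
Step 7: G0=G0|G1=1|1=1 G1=NOT G3=NOT 0=1 G2=NOT G3=NOT 0=1 G3=G1=1 -> 1111
Cycle of length 4 starting at step 3 -> no fixed point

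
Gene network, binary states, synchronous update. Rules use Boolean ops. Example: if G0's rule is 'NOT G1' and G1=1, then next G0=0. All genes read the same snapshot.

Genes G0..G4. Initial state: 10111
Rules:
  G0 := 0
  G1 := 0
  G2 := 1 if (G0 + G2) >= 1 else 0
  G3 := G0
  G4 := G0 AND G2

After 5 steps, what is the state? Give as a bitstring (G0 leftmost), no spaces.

Step 1: G0=0(const) G1=0(const) G2=(1+1>=1)=1 G3=G0=1 G4=G0&G2=1&1=1 -> 00111
Step 2: G0=0(const) G1=0(const) G2=(0+1>=1)=1 G3=G0=0 G4=G0&G2=0&1=0 -> 00100
Step 3: G0=0(const) G1=0(const) G2=(0+1>=1)=1 G3=G0=0 G4=G0&G2=0&1=0 -> 00100
Step 4: G0=0(const) G1=0(const) G2=(0+1>=1)=1 G3=G0=0 G4=G0&G2=0&1=0 -> 00100
Step 5: G0=0(const) G1=0(const) G2=(0+1>=1)=1 G3=G0=0 G4=G0&G2=0&1=0 -> 00100

00100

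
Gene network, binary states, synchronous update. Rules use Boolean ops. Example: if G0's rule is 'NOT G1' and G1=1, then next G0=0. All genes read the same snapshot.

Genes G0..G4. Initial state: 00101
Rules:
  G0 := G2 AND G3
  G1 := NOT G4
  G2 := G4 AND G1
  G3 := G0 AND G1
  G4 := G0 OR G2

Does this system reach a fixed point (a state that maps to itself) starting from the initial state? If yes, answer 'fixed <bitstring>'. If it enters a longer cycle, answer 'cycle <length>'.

Step 0: 00101
Step 1: G0=G2&G3=1&0=0 G1=NOT G4=NOT 1=0 G2=G4&G1=1&0=0 G3=G0&G1=0&0=0 G4=G0|G2=0|1=1 -> 00001
Step 2: G0=G2&G3=0&0=0 G1=NOT G4=NOT 1=0 G2=G4&G1=1&0=0 G3=G0&G1=0&0=0 G4=G0|G2=0|0=0 -> 00000
Step 3: G0=G2&G3=0&0=0 G1=NOT G4=NOT 0=1 G2=G4&G1=0&0=0 G3=G0&G1=0&0=0 G4=G0|G2=0|0=0 -> 01000
Step 4: G0=G2&G3=0&0=0 G1=NOT G4=NOT 0=1 G2=G4&G1=0&1=0 G3=G0&G1=0&1=0 G4=G0|G2=0|0=0 -> 01000
Fixed point reached at step 3: 01000

Answer: fixed 01000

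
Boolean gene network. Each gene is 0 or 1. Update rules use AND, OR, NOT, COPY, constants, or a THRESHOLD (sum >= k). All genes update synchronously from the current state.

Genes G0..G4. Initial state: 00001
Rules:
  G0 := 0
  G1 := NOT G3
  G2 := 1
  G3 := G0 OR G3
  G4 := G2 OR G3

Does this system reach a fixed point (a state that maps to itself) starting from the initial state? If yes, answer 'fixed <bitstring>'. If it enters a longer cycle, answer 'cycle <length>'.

Answer: fixed 01101

Derivation:
Step 0: 00001
Step 1: G0=0(const) G1=NOT G3=NOT 0=1 G2=1(const) G3=G0|G3=0|0=0 G4=G2|G3=0|0=0 -> 01100
Step 2: G0=0(const) G1=NOT G3=NOT 0=1 G2=1(const) G3=G0|G3=0|0=0 G4=G2|G3=1|0=1 -> 01101
Step 3: G0=0(const) G1=NOT G3=NOT 0=1 G2=1(const) G3=G0|G3=0|0=0 G4=G2|G3=1|0=1 -> 01101
Fixed point reached at step 2: 01101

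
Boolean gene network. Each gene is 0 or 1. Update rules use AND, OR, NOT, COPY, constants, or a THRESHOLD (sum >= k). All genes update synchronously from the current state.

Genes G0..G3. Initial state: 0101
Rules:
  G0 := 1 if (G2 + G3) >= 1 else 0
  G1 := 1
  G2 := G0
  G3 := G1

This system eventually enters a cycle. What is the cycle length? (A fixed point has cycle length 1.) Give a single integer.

Answer: 1

Derivation:
Step 0: 0101
Step 1: G0=(0+1>=1)=1 G1=1(const) G2=G0=0 G3=G1=1 -> 1101
Step 2: G0=(0+1>=1)=1 G1=1(const) G2=G0=1 G3=G1=1 -> 1111
Step 3: G0=(1+1>=1)=1 G1=1(const) G2=G0=1 G3=G1=1 -> 1111
State from step 3 equals state from step 2 -> cycle length 1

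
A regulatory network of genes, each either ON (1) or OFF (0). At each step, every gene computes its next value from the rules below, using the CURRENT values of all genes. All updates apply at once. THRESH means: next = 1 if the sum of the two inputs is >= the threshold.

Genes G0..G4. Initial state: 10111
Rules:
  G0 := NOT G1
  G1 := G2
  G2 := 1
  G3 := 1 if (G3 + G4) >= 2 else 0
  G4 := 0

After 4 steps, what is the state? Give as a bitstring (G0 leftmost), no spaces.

Step 1: G0=NOT G1=NOT 0=1 G1=G2=1 G2=1(const) G3=(1+1>=2)=1 G4=0(const) -> 11110
Step 2: G0=NOT G1=NOT 1=0 G1=G2=1 G2=1(const) G3=(1+0>=2)=0 G4=0(const) -> 01100
Step 3: G0=NOT G1=NOT 1=0 G1=G2=1 G2=1(const) G3=(0+0>=2)=0 G4=0(const) -> 01100
Step 4: G0=NOT G1=NOT 1=0 G1=G2=1 G2=1(const) G3=(0+0>=2)=0 G4=0(const) -> 01100

01100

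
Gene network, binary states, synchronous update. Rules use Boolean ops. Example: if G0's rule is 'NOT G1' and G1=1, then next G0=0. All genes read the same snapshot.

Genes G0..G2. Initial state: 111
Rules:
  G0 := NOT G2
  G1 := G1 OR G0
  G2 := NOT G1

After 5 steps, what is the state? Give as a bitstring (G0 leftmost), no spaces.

Step 1: G0=NOT G2=NOT 1=0 G1=G1|G0=1|1=1 G2=NOT G1=NOT 1=0 -> 010
Step 2: G0=NOT G2=NOT 0=1 G1=G1|G0=1|0=1 G2=NOT G1=NOT 1=0 -> 110
Step 3: G0=NOT G2=NOT 0=1 G1=G1|G0=1|1=1 G2=NOT G1=NOT 1=0 -> 110
Step 4: G0=NOT G2=NOT 0=1 G1=G1|G0=1|1=1 G2=NOT G1=NOT 1=0 -> 110
Step 5: G0=NOT G2=NOT 0=1 G1=G1|G0=1|1=1 G2=NOT G1=NOT 1=0 -> 110

110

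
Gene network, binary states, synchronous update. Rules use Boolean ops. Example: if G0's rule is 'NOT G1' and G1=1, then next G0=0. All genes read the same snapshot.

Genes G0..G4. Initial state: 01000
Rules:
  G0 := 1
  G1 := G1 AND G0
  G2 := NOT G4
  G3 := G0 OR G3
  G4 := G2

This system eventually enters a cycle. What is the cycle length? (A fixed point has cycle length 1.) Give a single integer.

Answer: 4

Derivation:
Step 0: 01000
Step 1: G0=1(const) G1=G1&G0=1&0=0 G2=NOT G4=NOT 0=1 G3=G0|G3=0|0=0 G4=G2=0 -> 10100
Step 2: G0=1(const) G1=G1&G0=0&1=0 G2=NOT G4=NOT 0=1 G3=G0|G3=1|0=1 G4=G2=1 -> 10111
Step 3: G0=1(const) G1=G1&G0=0&1=0 G2=NOT G4=NOT 1=0 G3=G0|G3=1|1=1 G4=G2=1 -> 10011
Step 4: G0=1(const) G1=G1&G0=0&1=0 G2=NOT G4=NOT 1=0 G3=G0|G3=1|1=1 G4=G2=0 -> 10010
Step 5: G0=1(const) G1=G1&G0=0&1=0 G2=NOT G4=NOT 0=1 G3=G0|G3=1|1=1 G4=G2=0 -> 10110
Step 6: G0=1(const) G1=G1&G0=0&1=0 G2=NOT G4=NOT 0=1 G3=G0|G3=1|1=1 G4=G2=1 -> 10111
State from step 6 equals state from step 2 -> cycle length 4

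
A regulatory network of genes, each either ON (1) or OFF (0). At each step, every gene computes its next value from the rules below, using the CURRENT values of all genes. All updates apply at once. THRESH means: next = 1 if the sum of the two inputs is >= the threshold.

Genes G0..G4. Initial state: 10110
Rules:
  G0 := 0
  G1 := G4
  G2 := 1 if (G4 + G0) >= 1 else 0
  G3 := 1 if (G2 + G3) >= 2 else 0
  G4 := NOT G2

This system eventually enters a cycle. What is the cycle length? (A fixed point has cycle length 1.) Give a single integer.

Step 0: 10110
Step 1: G0=0(const) G1=G4=0 G2=(0+1>=1)=1 G3=(1+1>=2)=1 G4=NOT G2=NOT 1=0 -> 00110
Step 2: G0=0(const) G1=G4=0 G2=(0+0>=1)=0 G3=(1+1>=2)=1 G4=NOT G2=NOT 1=0 -> 00010
Step 3: G0=0(const) G1=G4=0 G2=(0+0>=1)=0 G3=(0+1>=2)=0 G4=NOT G2=NOT 0=1 -> 00001
Step 4: G0=0(const) G1=G4=1 G2=(1+0>=1)=1 G3=(0+0>=2)=0 G4=NOT G2=NOT 0=1 -> 01101
Step 5: G0=0(const) G1=G4=1 G2=(1+0>=1)=1 G3=(1+0>=2)=0 G4=NOT G2=NOT 1=0 -> 01100
Step 6: G0=0(const) G1=G4=0 G2=(0+0>=1)=0 G3=(1+0>=2)=0 G4=NOT G2=NOT 1=0 -> 00000
Step 7: G0=0(const) G1=G4=0 G2=(0+0>=1)=0 G3=(0+0>=2)=0 G4=NOT G2=NOT 0=1 -> 00001
State from step 7 equals state from step 3 -> cycle length 4

Answer: 4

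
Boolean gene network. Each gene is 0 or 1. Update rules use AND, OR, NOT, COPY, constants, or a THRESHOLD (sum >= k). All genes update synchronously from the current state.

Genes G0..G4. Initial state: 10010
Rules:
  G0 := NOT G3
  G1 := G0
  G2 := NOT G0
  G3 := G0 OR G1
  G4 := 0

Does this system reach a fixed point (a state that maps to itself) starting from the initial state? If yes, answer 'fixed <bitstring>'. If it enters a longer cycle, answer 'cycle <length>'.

Answer: cycle 5

Derivation:
Step 0: 10010
Step 1: G0=NOT G3=NOT 1=0 G1=G0=1 G2=NOT G0=NOT 1=0 G3=G0|G1=1|0=1 G4=0(const) -> 01010
Step 2: G0=NOT G3=NOT 1=0 G1=G0=0 G2=NOT G0=NOT 0=1 G3=G0|G1=0|1=1 G4=0(const) -> 00110
Step 3: G0=NOT G3=NOT 1=0 G1=G0=0 G2=NOT G0=NOT 0=1 G3=G0|G1=0|0=0 G4=0(const) -> 00100
Step 4: G0=NOT G3=NOT 0=1 G1=G0=0 G2=NOT G0=NOT 0=1 G3=G0|G1=0|0=0 G4=0(const) -> 10100
Step 5: G0=NOT G3=NOT 0=1 G1=G0=1 G2=NOT G0=NOT 1=0 G3=G0|G1=1|0=1 G4=0(const) -> 11010
Step 6: G0=NOT G3=NOT 1=0 G1=G0=1 G2=NOT G0=NOT 1=0 G3=G0|G1=1|1=1 G4=0(const) -> 01010
Cycle of length 5 starting at step 1 -> no fixed point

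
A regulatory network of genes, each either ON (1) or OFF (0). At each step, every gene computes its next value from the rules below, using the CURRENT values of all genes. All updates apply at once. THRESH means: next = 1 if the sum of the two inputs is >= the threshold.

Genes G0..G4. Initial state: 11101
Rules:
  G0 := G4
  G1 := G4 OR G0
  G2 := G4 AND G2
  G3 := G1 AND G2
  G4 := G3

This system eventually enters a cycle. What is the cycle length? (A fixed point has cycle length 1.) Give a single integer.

Answer: 1

Derivation:
Step 0: 11101
Step 1: G0=G4=1 G1=G4|G0=1|1=1 G2=G4&G2=1&1=1 G3=G1&G2=1&1=1 G4=G3=0 -> 11110
Step 2: G0=G4=0 G1=G4|G0=0|1=1 G2=G4&G2=0&1=0 G3=G1&G2=1&1=1 G4=G3=1 -> 01011
Step 3: G0=G4=1 G1=G4|G0=1|0=1 G2=G4&G2=1&0=0 G3=G1&G2=1&0=0 G4=G3=1 -> 11001
Step 4: G0=G4=1 G1=G4|G0=1|1=1 G2=G4&G2=1&0=0 G3=G1&G2=1&0=0 G4=G3=0 -> 11000
Step 5: G0=G4=0 G1=G4|G0=0|1=1 G2=G4&G2=0&0=0 G3=G1&G2=1&0=0 G4=G3=0 -> 01000
Step 6: G0=G4=0 G1=G4|G0=0|0=0 G2=G4&G2=0&0=0 G3=G1&G2=1&0=0 G4=G3=0 -> 00000
Step 7: G0=G4=0 G1=G4|G0=0|0=0 G2=G4&G2=0&0=0 G3=G1&G2=0&0=0 G4=G3=0 -> 00000
State from step 7 equals state from step 6 -> cycle length 1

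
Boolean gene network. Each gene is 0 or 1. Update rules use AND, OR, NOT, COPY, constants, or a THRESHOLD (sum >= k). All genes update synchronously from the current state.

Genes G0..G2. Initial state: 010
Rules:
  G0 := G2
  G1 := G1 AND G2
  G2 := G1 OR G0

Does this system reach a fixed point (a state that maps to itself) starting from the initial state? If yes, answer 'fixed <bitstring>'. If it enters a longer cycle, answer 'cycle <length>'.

Answer: cycle 2

Derivation:
Step 0: 010
Step 1: G0=G2=0 G1=G1&G2=1&0=0 G2=G1|G0=1|0=1 -> 001
Step 2: G0=G2=1 G1=G1&G2=0&1=0 G2=G1|G0=0|0=0 -> 100
Step 3: G0=G2=0 G1=G1&G2=0&0=0 G2=G1|G0=0|1=1 -> 001
Cycle of length 2 starting at step 1 -> no fixed point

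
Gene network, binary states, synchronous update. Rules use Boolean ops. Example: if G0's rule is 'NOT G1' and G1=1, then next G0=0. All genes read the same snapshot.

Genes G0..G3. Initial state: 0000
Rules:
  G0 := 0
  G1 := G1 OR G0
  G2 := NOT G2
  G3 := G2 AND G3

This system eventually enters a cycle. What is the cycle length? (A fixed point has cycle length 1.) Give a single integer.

Answer: 2

Derivation:
Step 0: 0000
Step 1: G0=0(const) G1=G1|G0=0|0=0 G2=NOT G2=NOT 0=1 G3=G2&G3=0&0=0 -> 0010
Step 2: G0=0(const) G1=G1|G0=0|0=0 G2=NOT G2=NOT 1=0 G3=G2&G3=1&0=0 -> 0000
State from step 2 equals state from step 0 -> cycle length 2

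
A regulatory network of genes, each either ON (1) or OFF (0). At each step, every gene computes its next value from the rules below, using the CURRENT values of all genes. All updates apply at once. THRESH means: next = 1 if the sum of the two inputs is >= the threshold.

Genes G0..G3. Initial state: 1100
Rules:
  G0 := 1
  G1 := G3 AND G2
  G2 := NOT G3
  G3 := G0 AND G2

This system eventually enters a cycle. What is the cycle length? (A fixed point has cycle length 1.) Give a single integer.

Step 0: 1100
Step 1: G0=1(const) G1=G3&G2=0&0=0 G2=NOT G3=NOT 0=1 G3=G0&G2=1&0=0 -> 1010
Step 2: G0=1(const) G1=G3&G2=0&1=0 G2=NOT G3=NOT 0=1 G3=G0&G2=1&1=1 -> 1011
Step 3: G0=1(const) G1=G3&G2=1&1=1 G2=NOT G3=NOT 1=0 G3=G0&G2=1&1=1 -> 1101
Step 4: G0=1(const) G1=G3&G2=1&0=0 G2=NOT G3=NOT 1=0 G3=G0&G2=1&0=0 -> 1000
Step 5: G0=1(const) G1=G3&G2=0&0=0 G2=NOT G3=NOT 0=1 G3=G0&G2=1&0=0 -> 1010
State from step 5 equals state from step 1 -> cycle length 4

Answer: 4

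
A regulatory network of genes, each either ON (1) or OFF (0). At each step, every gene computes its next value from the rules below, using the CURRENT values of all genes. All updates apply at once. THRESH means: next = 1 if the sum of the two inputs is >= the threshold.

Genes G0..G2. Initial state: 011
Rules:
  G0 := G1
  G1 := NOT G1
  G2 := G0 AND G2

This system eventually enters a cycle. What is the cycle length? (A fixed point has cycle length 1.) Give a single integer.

Step 0: 011
Step 1: G0=G1=1 G1=NOT G1=NOT 1=0 G2=G0&G2=0&1=0 -> 100
Step 2: G0=G1=0 G1=NOT G1=NOT 0=1 G2=G0&G2=1&0=0 -> 010
Step 3: G0=G1=1 G1=NOT G1=NOT 1=0 G2=G0&G2=0&0=0 -> 100
State from step 3 equals state from step 1 -> cycle length 2

Answer: 2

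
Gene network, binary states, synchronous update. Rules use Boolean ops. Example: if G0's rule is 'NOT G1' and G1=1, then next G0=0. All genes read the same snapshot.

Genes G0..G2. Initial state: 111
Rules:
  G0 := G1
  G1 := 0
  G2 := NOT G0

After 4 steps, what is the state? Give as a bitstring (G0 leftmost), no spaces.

Step 1: G0=G1=1 G1=0(const) G2=NOT G0=NOT 1=0 -> 100
Step 2: G0=G1=0 G1=0(const) G2=NOT G0=NOT 1=0 -> 000
Step 3: G0=G1=0 G1=0(const) G2=NOT G0=NOT 0=1 -> 001
Step 4: G0=G1=0 G1=0(const) G2=NOT G0=NOT 0=1 -> 001

001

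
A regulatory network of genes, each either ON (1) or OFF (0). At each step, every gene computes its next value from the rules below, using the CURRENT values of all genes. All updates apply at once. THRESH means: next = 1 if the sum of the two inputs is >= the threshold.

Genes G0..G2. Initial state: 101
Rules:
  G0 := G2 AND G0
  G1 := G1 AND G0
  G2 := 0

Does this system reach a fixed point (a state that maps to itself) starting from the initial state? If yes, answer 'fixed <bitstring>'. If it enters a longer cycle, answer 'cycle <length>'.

Step 0: 101
Step 1: G0=G2&G0=1&1=1 G1=G1&G0=0&1=0 G2=0(const) -> 100
Step 2: G0=G2&G0=0&1=0 G1=G1&G0=0&1=0 G2=0(const) -> 000
Step 3: G0=G2&G0=0&0=0 G1=G1&G0=0&0=0 G2=0(const) -> 000
Fixed point reached at step 2: 000

Answer: fixed 000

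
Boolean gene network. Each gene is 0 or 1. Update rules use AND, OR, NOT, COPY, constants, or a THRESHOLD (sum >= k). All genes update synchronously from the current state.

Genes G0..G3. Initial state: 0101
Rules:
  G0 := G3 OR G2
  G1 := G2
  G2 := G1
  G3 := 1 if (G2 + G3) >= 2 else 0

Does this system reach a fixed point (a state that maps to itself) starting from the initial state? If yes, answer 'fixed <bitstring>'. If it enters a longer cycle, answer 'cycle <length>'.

Answer: cycle 2

Derivation:
Step 0: 0101
Step 1: G0=G3|G2=1|0=1 G1=G2=0 G2=G1=1 G3=(0+1>=2)=0 -> 1010
Step 2: G0=G3|G2=0|1=1 G1=G2=1 G2=G1=0 G3=(1+0>=2)=0 -> 1100
Step 3: G0=G3|G2=0|0=0 G1=G2=0 G2=G1=1 G3=(0+0>=2)=0 -> 0010
Step 4: G0=G3|G2=0|1=1 G1=G2=1 G2=G1=0 G3=(1+0>=2)=0 -> 1100
Cycle of length 2 starting at step 2 -> no fixed point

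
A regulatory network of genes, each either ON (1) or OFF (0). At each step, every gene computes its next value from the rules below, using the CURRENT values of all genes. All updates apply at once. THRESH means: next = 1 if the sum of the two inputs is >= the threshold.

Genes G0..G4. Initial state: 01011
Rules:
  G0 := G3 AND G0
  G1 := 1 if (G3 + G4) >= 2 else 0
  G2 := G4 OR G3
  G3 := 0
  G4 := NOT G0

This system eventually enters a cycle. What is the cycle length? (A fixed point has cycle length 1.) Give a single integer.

Step 0: 01011
Step 1: G0=G3&G0=1&0=0 G1=(1+1>=2)=1 G2=G4|G3=1|1=1 G3=0(const) G4=NOT G0=NOT 0=1 -> 01101
Step 2: G0=G3&G0=0&0=0 G1=(0+1>=2)=0 G2=G4|G3=1|0=1 G3=0(const) G4=NOT G0=NOT 0=1 -> 00101
Step 3: G0=G3&G0=0&0=0 G1=(0+1>=2)=0 G2=G4|G3=1|0=1 G3=0(const) G4=NOT G0=NOT 0=1 -> 00101
State from step 3 equals state from step 2 -> cycle length 1

Answer: 1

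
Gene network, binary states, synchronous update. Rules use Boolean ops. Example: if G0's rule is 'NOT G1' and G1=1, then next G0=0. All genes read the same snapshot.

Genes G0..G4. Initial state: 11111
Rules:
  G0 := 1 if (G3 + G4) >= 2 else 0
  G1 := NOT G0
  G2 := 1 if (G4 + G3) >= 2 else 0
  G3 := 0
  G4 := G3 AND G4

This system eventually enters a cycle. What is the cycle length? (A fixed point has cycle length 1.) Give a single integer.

Answer: 1

Derivation:
Step 0: 11111
Step 1: G0=(1+1>=2)=1 G1=NOT G0=NOT 1=0 G2=(1+1>=2)=1 G3=0(const) G4=G3&G4=1&1=1 -> 10101
Step 2: G0=(0+1>=2)=0 G1=NOT G0=NOT 1=0 G2=(1+0>=2)=0 G3=0(const) G4=G3&G4=0&1=0 -> 00000
Step 3: G0=(0+0>=2)=0 G1=NOT G0=NOT 0=1 G2=(0+0>=2)=0 G3=0(const) G4=G3&G4=0&0=0 -> 01000
Step 4: G0=(0+0>=2)=0 G1=NOT G0=NOT 0=1 G2=(0+0>=2)=0 G3=0(const) G4=G3&G4=0&0=0 -> 01000
State from step 4 equals state from step 3 -> cycle length 1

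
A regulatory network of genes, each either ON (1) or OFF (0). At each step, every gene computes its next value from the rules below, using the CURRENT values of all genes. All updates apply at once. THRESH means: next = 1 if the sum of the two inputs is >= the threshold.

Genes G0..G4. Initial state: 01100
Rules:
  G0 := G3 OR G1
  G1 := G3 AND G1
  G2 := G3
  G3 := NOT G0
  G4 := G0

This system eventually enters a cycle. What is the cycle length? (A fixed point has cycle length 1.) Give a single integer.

Step 0: 01100
Step 1: G0=G3|G1=0|1=1 G1=G3&G1=0&1=0 G2=G3=0 G3=NOT G0=NOT 0=1 G4=G0=0 -> 10010
Step 2: G0=G3|G1=1|0=1 G1=G3&G1=1&0=0 G2=G3=1 G3=NOT G0=NOT 1=0 G4=G0=1 -> 10101
Step 3: G0=G3|G1=0|0=0 G1=G3&G1=0&0=0 G2=G3=0 G3=NOT G0=NOT 1=0 G4=G0=1 -> 00001
Step 4: G0=G3|G1=0|0=0 G1=G3&G1=0&0=0 G2=G3=0 G3=NOT G0=NOT 0=1 G4=G0=0 -> 00010
Step 5: G0=G3|G1=1|0=1 G1=G3&G1=1&0=0 G2=G3=1 G3=NOT G0=NOT 0=1 G4=G0=0 -> 10110
Step 6: G0=G3|G1=1|0=1 G1=G3&G1=1&0=0 G2=G3=1 G3=NOT G0=NOT 1=0 G4=G0=1 -> 10101
State from step 6 equals state from step 2 -> cycle length 4

Answer: 4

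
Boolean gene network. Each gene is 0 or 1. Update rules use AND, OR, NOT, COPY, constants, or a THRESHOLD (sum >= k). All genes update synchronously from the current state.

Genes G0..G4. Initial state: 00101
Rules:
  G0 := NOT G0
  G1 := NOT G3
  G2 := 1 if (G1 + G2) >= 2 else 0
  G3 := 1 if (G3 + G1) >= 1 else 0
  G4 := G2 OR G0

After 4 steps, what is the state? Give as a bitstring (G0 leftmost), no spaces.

Step 1: G0=NOT G0=NOT 0=1 G1=NOT G3=NOT 0=1 G2=(0+1>=2)=0 G3=(0+0>=1)=0 G4=G2|G0=1|0=1 -> 11001
Step 2: G0=NOT G0=NOT 1=0 G1=NOT G3=NOT 0=1 G2=(1+0>=2)=0 G3=(0+1>=1)=1 G4=G2|G0=0|1=1 -> 01011
Step 3: G0=NOT G0=NOT 0=1 G1=NOT G3=NOT 1=0 G2=(1+0>=2)=0 G3=(1+1>=1)=1 G4=G2|G0=0|0=0 -> 10010
Step 4: G0=NOT G0=NOT 1=0 G1=NOT G3=NOT 1=0 G2=(0+0>=2)=0 G3=(1+0>=1)=1 G4=G2|G0=0|1=1 -> 00011

00011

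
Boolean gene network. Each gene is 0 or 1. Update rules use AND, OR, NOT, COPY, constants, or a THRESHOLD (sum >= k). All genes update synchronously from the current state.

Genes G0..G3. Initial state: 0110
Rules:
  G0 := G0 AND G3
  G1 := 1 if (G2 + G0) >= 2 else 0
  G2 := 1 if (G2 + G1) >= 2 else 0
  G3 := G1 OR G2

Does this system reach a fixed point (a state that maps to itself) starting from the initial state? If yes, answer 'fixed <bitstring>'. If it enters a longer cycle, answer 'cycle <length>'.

Answer: fixed 0000

Derivation:
Step 0: 0110
Step 1: G0=G0&G3=0&0=0 G1=(1+0>=2)=0 G2=(1+1>=2)=1 G3=G1|G2=1|1=1 -> 0011
Step 2: G0=G0&G3=0&1=0 G1=(1+0>=2)=0 G2=(1+0>=2)=0 G3=G1|G2=0|1=1 -> 0001
Step 3: G0=G0&G3=0&1=0 G1=(0+0>=2)=0 G2=(0+0>=2)=0 G3=G1|G2=0|0=0 -> 0000
Step 4: G0=G0&G3=0&0=0 G1=(0+0>=2)=0 G2=(0+0>=2)=0 G3=G1|G2=0|0=0 -> 0000
Fixed point reached at step 3: 0000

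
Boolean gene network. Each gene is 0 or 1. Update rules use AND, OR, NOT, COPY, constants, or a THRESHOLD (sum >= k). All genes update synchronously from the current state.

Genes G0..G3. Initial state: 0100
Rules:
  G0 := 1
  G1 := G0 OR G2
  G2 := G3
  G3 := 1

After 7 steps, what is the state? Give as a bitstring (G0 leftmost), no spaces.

Step 1: G0=1(const) G1=G0|G2=0|0=0 G2=G3=0 G3=1(const) -> 1001
Step 2: G0=1(const) G1=G0|G2=1|0=1 G2=G3=1 G3=1(const) -> 1111
Step 3: G0=1(const) G1=G0|G2=1|1=1 G2=G3=1 G3=1(const) -> 1111
Step 4: G0=1(const) G1=G0|G2=1|1=1 G2=G3=1 G3=1(const) -> 1111
Step 5: G0=1(const) G1=G0|G2=1|1=1 G2=G3=1 G3=1(const) -> 1111
Step 6: G0=1(const) G1=G0|G2=1|1=1 G2=G3=1 G3=1(const) -> 1111
Step 7: G0=1(const) G1=G0|G2=1|1=1 G2=G3=1 G3=1(const) -> 1111

1111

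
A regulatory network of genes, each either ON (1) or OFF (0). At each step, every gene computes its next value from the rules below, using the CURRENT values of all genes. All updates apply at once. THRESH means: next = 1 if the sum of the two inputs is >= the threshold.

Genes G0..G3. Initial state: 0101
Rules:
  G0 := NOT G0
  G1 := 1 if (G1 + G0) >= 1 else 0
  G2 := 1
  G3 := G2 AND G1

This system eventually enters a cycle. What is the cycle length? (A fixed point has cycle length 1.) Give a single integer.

Answer: 2

Derivation:
Step 0: 0101
Step 1: G0=NOT G0=NOT 0=1 G1=(1+0>=1)=1 G2=1(const) G3=G2&G1=0&1=0 -> 1110
Step 2: G0=NOT G0=NOT 1=0 G1=(1+1>=1)=1 G2=1(const) G3=G2&G1=1&1=1 -> 0111
Step 3: G0=NOT G0=NOT 0=1 G1=(1+0>=1)=1 G2=1(const) G3=G2&G1=1&1=1 -> 1111
Step 4: G0=NOT G0=NOT 1=0 G1=(1+1>=1)=1 G2=1(const) G3=G2&G1=1&1=1 -> 0111
State from step 4 equals state from step 2 -> cycle length 2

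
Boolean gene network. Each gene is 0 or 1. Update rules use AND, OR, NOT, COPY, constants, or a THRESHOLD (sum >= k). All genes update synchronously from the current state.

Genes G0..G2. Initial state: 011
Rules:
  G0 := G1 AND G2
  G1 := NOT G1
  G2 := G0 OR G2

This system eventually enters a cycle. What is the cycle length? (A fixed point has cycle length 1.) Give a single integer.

Answer: 2

Derivation:
Step 0: 011
Step 1: G0=G1&G2=1&1=1 G1=NOT G1=NOT 1=0 G2=G0|G2=0|1=1 -> 101
Step 2: G0=G1&G2=0&1=0 G1=NOT G1=NOT 0=1 G2=G0|G2=1|1=1 -> 011
State from step 2 equals state from step 0 -> cycle length 2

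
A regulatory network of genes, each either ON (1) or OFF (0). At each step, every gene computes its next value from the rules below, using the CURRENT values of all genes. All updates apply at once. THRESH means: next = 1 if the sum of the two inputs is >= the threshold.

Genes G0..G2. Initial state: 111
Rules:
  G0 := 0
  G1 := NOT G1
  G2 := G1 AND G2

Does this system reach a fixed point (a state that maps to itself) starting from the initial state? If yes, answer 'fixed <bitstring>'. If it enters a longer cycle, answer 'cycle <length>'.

Answer: cycle 2

Derivation:
Step 0: 111
Step 1: G0=0(const) G1=NOT G1=NOT 1=0 G2=G1&G2=1&1=1 -> 001
Step 2: G0=0(const) G1=NOT G1=NOT 0=1 G2=G1&G2=0&1=0 -> 010
Step 3: G0=0(const) G1=NOT G1=NOT 1=0 G2=G1&G2=1&0=0 -> 000
Step 4: G0=0(const) G1=NOT G1=NOT 0=1 G2=G1&G2=0&0=0 -> 010
Cycle of length 2 starting at step 2 -> no fixed point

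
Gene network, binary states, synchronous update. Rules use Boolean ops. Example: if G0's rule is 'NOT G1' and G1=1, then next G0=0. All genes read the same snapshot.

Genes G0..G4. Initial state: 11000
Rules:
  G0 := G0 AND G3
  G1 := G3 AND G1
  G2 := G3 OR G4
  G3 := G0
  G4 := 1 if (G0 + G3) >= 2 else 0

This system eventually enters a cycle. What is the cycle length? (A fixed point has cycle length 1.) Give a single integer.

Answer: 1

Derivation:
Step 0: 11000
Step 1: G0=G0&G3=1&0=0 G1=G3&G1=0&1=0 G2=G3|G4=0|0=0 G3=G0=1 G4=(1+0>=2)=0 -> 00010
Step 2: G0=G0&G3=0&1=0 G1=G3&G1=1&0=0 G2=G3|G4=1|0=1 G3=G0=0 G4=(0+1>=2)=0 -> 00100
Step 3: G0=G0&G3=0&0=0 G1=G3&G1=0&0=0 G2=G3|G4=0|0=0 G3=G0=0 G4=(0+0>=2)=0 -> 00000
Step 4: G0=G0&G3=0&0=0 G1=G3&G1=0&0=0 G2=G3|G4=0|0=0 G3=G0=0 G4=(0+0>=2)=0 -> 00000
State from step 4 equals state from step 3 -> cycle length 1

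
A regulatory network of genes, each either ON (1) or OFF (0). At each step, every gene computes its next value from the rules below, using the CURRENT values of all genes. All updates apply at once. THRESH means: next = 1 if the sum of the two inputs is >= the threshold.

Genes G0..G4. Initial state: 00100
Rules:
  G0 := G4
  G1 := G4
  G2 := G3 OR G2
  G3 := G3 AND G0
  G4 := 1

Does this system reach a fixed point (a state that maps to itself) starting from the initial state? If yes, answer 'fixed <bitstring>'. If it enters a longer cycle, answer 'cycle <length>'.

Step 0: 00100
Step 1: G0=G4=0 G1=G4=0 G2=G3|G2=0|1=1 G3=G3&G0=0&0=0 G4=1(const) -> 00101
Step 2: G0=G4=1 G1=G4=1 G2=G3|G2=0|1=1 G3=G3&G0=0&0=0 G4=1(const) -> 11101
Step 3: G0=G4=1 G1=G4=1 G2=G3|G2=0|1=1 G3=G3&G0=0&1=0 G4=1(const) -> 11101
Fixed point reached at step 2: 11101

Answer: fixed 11101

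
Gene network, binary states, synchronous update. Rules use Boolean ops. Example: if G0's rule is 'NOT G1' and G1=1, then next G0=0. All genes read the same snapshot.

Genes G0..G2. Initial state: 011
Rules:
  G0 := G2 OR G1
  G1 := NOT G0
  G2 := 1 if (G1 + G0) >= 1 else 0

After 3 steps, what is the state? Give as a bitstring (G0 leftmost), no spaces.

Step 1: G0=G2|G1=1|1=1 G1=NOT G0=NOT 0=1 G2=(1+0>=1)=1 -> 111
Step 2: G0=G2|G1=1|1=1 G1=NOT G0=NOT 1=0 G2=(1+1>=1)=1 -> 101
Step 3: G0=G2|G1=1|0=1 G1=NOT G0=NOT 1=0 G2=(0+1>=1)=1 -> 101

101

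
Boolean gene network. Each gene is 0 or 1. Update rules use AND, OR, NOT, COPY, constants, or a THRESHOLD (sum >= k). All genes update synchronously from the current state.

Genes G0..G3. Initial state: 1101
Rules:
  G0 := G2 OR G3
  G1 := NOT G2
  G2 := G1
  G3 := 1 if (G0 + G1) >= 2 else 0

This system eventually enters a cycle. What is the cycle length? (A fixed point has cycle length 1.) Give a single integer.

Step 0: 1101
Step 1: G0=G2|G3=0|1=1 G1=NOT G2=NOT 0=1 G2=G1=1 G3=(1+1>=2)=1 -> 1111
Step 2: G0=G2|G3=1|1=1 G1=NOT G2=NOT 1=0 G2=G1=1 G3=(1+1>=2)=1 -> 1011
Step 3: G0=G2|G3=1|1=1 G1=NOT G2=NOT 1=0 G2=G1=0 G3=(1+0>=2)=0 -> 1000
Step 4: G0=G2|G3=0|0=0 G1=NOT G2=NOT 0=1 G2=G1=0 G3=(1+0>=2)=0 -> 0100
Step 5: G0=G2|G3=0|0=0 G1=NOT G2=NOT 0=1 G2=G1=1 G3=(0+1>=2)=0 -> 0110
Step 6: G0=G2|G3=1|0=1 G1=NOT G2=NOT 1=0 G2=G1=1 G3=(0+1>=2)=0 -> 1010
Step 7: G0=G2|G3=1|0=1 G1=NOT G2=NOT 1=0 G2=G1=0 G3=(1+0>=2)=0 -> 1000
State from step 7 equals state from step 3 -> cycle length 4

Answer: 4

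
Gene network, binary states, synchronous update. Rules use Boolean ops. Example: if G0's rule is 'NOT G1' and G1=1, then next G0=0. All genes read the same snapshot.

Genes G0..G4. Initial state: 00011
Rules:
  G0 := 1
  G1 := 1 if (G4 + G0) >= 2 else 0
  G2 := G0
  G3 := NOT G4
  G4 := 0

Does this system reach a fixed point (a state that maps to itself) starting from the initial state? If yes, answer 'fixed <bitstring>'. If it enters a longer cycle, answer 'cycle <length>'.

Step 0: 00011
Step 1: G0=1(const) G1=(1+0>=2)=0 G2=G0=0 G3=NOT G4=NOT 1=0 G4=0(const) -> 10000
Step 2: G0=1(const) G1=(0+1>=2)=0 G2=G0=1 G3=NOT G4=NOT 0=1 G4=0(const) -> 10110
Step 3: G0=1(const) G1=(0+1>=2)=0 G2=G0=1 G3=NOT G4=NOT 0=1 G4=0(const) -> 10110
Fixed point reached at step 2: 10110

Answer: fixed 10110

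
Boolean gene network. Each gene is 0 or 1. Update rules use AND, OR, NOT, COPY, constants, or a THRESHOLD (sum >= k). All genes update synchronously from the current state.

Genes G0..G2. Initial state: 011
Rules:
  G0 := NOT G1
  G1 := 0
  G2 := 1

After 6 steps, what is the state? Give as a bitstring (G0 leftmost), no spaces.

Step 1: G0=NOT G1=NOT 1=0 G1=0(const) G2=1(const) -> 001
Step 2: G0=NOT G1=NOT 0=1 G1=0(const) G2=1(const) -> 101
Step 3: G0=NOT G1=NOT 0=1 G1=0(const) G2=1(const) -> 101
Step 4: G0=NOT G1=NOT 0=1 G1=0(const) G2=1(const) -> 101
Step 5: G0=NOT G1=NOT 0=1 G1=0(const) G2=1(const) -> 101
Step 6: G0=NOT G1=NOT 0=1 G1=0(const) G2=1(const) -> 101

101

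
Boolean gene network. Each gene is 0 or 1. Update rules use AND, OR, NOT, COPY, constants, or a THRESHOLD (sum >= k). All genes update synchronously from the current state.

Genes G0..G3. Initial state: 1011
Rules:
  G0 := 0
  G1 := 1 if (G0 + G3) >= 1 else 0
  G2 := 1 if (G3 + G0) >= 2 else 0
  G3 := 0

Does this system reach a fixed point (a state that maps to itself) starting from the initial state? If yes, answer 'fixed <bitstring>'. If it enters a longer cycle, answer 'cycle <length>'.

Answer: fixed 0000

Derivation:
Step 0: 1011
Step 1: G0=0(const) G1=(1+1>=1)=1 G2=(1+1>=2)=1 G3=0(const) -> 0110
Step 2: G0=0(const) G1=(0+0>=1)=0 G2=(0+0>=2)=0 G3=0(const) -> 0000
Step 3: G0=0(const) G1=(0+0>=1)=0 G2=(0+0>=2)=0 G3=0(const) -> 0000
Fixed point reached at step 2: 0000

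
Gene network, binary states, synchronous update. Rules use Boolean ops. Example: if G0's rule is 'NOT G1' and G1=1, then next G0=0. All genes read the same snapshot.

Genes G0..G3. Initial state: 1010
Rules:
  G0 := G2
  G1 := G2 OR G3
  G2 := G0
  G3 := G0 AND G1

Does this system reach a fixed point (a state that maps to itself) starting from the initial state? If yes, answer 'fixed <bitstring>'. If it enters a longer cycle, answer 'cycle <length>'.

Step 0: 1010
Step 1: G0=G2=1 G1=G2|G3=1|0=1 G2=G0=1 G3=G0&G1=1&0=0 -> 1110
Step 2: G0=G2=1 G1=G2|G3=1|0=1 G2=G0=1 G3=G0&G1=1&1=1 -> 1111
Step 3: G0=G2=1 G1=G2|G3=1|1=1 G2=G0=1 G3=G0&G1=1&1=1 -> 1111
Fixed point reached at step 2: 1111

Answer: fixed 1111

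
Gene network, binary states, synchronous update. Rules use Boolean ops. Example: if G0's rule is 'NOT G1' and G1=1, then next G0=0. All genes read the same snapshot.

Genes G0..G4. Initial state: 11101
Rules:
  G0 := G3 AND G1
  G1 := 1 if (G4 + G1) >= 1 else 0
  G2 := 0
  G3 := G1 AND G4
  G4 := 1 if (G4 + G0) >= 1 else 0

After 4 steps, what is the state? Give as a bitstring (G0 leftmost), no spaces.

Step 1: G0=G3&G1=0&1=0 G1=(1+1>=1)=1 G2=0(const) G3=G1&G4=1&1=1 G4=(1+1>=1)=1 -> 01011
Step 2: G0=G3&G1=1&1=1 G1=(1+1>=1)=1 G2=0(const) G3=G1&G4=1&1=1 G4=(1+0>=1)=1 -> 11011
Step 3: G0=G3&G1=1&1=1 G1=(1+1>=1)=1 G2=0(const) G3=G1&G4=1&1=1 G4=(1+1>=1)=1 -> 11011
Step 4: G0=G3&G1=1&1=1 G1=(1+1>=1)=1 G2=0(const) G3=G1&G4=1&1=1 G4=(1+1>=1)=1 -> 11011

11011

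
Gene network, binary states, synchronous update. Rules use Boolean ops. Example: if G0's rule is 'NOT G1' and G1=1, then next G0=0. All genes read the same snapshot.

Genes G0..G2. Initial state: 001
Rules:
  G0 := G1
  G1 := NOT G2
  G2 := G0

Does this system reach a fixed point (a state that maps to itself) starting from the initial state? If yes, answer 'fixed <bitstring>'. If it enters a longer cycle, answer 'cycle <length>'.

Step 0: 001
Step 1: G0=G1=0 G1=NOT G2=NOT 1=0 G2=G0=0 -> 000
Step 2: G0=G1=0 G1=NOT G2=NOT 0=1 G2=G0=0 -> 010
Step 3: G0=G1=1 G1=NOT G2=NOT 0=1 G2=G0=0 -> 110
Step 4: G0=G1=1 G1=NOT G2=NOT 0=1 G2=G0=1 -> 111
Step 5: G0=G1=1 G1=NOT G2=NOT 1=0 G2=G0=1 -> 101
Step 6: G0=G1=0 G1=NOT G2=NOT 1=0 G2=G0=1 -> 001
Cycle of length 6 starting at step 0 -> no fixed point

Answer: cycle 6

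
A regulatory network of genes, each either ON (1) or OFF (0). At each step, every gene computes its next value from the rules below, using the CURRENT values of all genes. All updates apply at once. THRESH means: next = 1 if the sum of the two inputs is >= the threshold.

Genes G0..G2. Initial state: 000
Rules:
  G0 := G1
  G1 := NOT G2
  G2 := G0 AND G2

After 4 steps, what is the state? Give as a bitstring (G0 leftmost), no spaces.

Step 1: G0=G1=0 G1=NOT G2=NOT 0=1 G2=G0&G2=0&0=0 -> 010
Step 2: G0=G1=1 G1=NOT G2=NOT 0=1 G2=G0&G2=0&0=0 -> 110
Step 3: G0=G1=1 G1=NOT G2=NOT 0=1 G2=G0&G2=1&0=0 -> 110
Step 4: G0=G1=1 G1=NOT G2=NOT 0=1 G2=G0&G2=1&0=0 -> 110

110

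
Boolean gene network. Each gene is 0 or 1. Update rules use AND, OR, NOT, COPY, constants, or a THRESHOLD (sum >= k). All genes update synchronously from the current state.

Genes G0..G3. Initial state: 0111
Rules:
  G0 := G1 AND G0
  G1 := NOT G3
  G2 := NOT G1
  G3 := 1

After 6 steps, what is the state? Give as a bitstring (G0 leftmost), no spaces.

Step 1: G0=G1&G0=1&0=0 G1=NOT G3=NOT 1=0 G2=NOT G1=NOT 1=0 G3=1(const) -> 0001
Step 2: G0=G1&G0=0&0=0 G1=NOT G3=NOT 1=0 G2=NOT G1=NOT 0=1 G3=1(const) -> 0011
Step 3: G0=G1&G0=0&0=0 G1=NOT G3=NOT 1=0 G2=NOT G1=NOT 0=1 G3=1(const) -> 0011
Step 4: G0=G1&G0=0&0=0 G1=NOT G3=NOT 1=0 G2=NOT G1=NOT 0=1 G3=1(const) -> 0011
Step 5: G0=G1&G0=0&0=0 G1=NOT G3=NOT 1=0 G2=NOT G1=NOT 0=1 G3=1(const) -> 0011
Step 6: G0=G1&G0=0&0=0 G1=NOT G3=NOT 1=0 G2=NOT G1=NOT 0=1 G3=1(const) -> 0011

0011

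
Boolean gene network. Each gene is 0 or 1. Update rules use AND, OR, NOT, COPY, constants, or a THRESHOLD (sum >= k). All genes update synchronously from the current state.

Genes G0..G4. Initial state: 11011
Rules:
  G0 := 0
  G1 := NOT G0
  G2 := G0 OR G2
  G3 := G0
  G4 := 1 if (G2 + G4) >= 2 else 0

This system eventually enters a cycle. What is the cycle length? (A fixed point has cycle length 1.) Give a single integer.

Answer: 1

Derivation:
Step 0: 11011
Step 1: G0=0(const) G1=NOT G0=NOT 1=0 G2=G0|G2=1|0=1 G3=G0=1 G4=(0+1>=2)=0 -> 00110
Step 2: G0=0(const) G1=NOT G0=NOT 0=1 G2=G0|G2=0|1=1 G3=G0=0 G4=(1+0>=2)=0 -> 01100
Step 3: G0=0(const) G1=NOT G0=NOT 0=1 G2=G0|G2=0|1=1 G3=G0=0 G4=(1+0>=2)=0 -> 01100
State from step 3 equals state from step 2 -> cycle length 1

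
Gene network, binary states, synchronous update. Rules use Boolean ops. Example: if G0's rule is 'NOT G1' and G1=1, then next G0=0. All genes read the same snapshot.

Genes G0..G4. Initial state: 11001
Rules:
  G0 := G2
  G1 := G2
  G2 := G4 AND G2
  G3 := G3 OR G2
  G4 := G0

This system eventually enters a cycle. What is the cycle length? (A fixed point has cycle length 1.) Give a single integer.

Answer: 1

Derivation:
Step 0: 11001
Step 1: G0=G2=0 G1=G2=0 G2=G4&G2=1&0=0 G3=G3|G2=0|0=0 G4=G0=1 -> 00001
Step 2: G0=G2=0 G1=G2=0 G2=G4&G2=1&0=0 G3=G3|G2=0|0=0 G4=G0=0 -> 00000
Step 3: G0=G2=0 G1=G2=0 G2=G4&G2=0&0=0 G3=G3|G2=0|0=0 G4=G0=0 -> 00000
State from step 3 equals state from step 2 -> cycle length 1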